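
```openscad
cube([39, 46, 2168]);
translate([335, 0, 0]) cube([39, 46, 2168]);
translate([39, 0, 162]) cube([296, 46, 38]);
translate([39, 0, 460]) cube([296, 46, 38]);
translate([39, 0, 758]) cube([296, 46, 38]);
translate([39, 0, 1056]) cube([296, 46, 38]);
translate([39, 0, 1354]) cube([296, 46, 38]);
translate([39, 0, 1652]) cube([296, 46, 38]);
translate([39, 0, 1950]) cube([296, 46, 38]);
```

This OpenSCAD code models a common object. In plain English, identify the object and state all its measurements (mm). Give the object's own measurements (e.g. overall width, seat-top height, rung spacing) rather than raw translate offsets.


A straight ladder. Two 39×46 mm vertical rails, 2168 mm tall, stand 374 mm apart (outside-to-outside) with their front faces coplanar on the −y side. 7 rungs, each 46 mm deep and 38 mm tall, span between the inner faces of the rails, front faces flush with the rails. The lowest rung's underside is at z = 162 mm and rungs are spaced 298 mm apart (underside to underside).


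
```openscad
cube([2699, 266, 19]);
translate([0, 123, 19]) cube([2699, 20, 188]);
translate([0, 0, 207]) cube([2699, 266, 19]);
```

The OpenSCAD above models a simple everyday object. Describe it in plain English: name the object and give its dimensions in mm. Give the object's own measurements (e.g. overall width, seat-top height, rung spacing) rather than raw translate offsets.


An I-beam lying along x, 2699 mm long. Overall section height 226 mm. Two flanges 266 mm wide (y) and 19 mm thick, one on the floor and one at the top; a web 20 mm thick runs between them, centred on the flange width.


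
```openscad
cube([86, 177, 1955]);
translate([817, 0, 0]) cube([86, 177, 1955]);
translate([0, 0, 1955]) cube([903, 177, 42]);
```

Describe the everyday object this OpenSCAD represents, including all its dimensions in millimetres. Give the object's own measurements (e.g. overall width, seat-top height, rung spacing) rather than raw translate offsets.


A door frame. The clear opening is 731 mm wide and 1955 mm high. Two 86 mm wide jambs, 177 mm deep, stand either side of the opening from the floor to the top of the opening. A 42 mm thick head sits across the top of both jambs, spanning the full outside width of the frame.


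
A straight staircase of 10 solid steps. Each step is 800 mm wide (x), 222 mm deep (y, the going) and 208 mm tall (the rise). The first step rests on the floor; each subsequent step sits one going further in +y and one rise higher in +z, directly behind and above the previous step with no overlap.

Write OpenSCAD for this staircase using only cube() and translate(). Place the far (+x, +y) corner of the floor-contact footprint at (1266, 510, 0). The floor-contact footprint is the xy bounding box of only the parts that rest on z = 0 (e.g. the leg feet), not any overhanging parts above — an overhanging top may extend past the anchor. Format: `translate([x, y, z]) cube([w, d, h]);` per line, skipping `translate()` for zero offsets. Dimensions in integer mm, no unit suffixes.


translate([466, 288, 0]) cube([800, 222, 208]);
translate([466, 510, 208]) cube([800, 222, 208]);
translate([466, 732, 416]) cube([800, 222, 208]);
translate([466, 954, 624]) cube([800, 222, 208]);
translate([466, 1176, 832]) cube([800, 222, 208]);
translate([466, 1398, 1040]) cube([800, 222, 208]);
translate([466, 1620, 1248]) cube([800, 222, 208]);
translate([466, 1842, 1456]) cube([800, 222, 208]);
translate([466, 2064, 1664]) cube([800, 222, 208]);
translate([466, 2286, 1872]) cube([800, 222, 208]);


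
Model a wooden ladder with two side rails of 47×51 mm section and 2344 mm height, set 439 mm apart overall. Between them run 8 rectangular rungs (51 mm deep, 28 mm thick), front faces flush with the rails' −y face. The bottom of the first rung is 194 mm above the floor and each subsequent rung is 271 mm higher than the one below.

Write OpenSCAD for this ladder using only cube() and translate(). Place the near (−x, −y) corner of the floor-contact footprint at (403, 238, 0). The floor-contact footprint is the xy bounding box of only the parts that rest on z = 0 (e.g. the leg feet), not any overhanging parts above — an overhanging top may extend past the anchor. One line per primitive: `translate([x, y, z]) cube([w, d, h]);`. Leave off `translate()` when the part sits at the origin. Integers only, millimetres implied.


translate([403, 238, 0]) cube([47, 51, 2344]);
translate([795, 238, 0]) cube([47, 51, 2344]);
translate([450, 238, 194]) cube([345, 51, 28]);
translate([450, 238, 465]) cube([345, 51, 28]);
translate([450, 238, 736]) cube([345, 51, 28]);
translate([450, 238, 1007]) cube([345, 51, 28]);
translate([450, 238, 1278]) cube([345, 51, 28]);
translate([450, 238, 1549]) cube([345, 51, 28]);
translate([450, 238, 1820]) cube([345, 51, 28]);
translate([450, 238, 2091]) cube([345, 51, 28]);


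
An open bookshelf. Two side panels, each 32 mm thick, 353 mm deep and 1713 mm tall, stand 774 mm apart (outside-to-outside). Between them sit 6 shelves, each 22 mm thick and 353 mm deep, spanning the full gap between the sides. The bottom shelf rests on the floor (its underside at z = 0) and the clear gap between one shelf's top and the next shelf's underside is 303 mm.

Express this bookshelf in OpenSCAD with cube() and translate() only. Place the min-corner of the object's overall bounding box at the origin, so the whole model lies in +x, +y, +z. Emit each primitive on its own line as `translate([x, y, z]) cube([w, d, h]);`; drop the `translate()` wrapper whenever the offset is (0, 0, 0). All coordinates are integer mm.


cube([32, 353, 1713]);
translate([742, 0, 0]) cube([32, 353, 1713]);
translate([32, 0, 0]) cube([710, 353, 22]);
translate([32, 0, 325]) cube([710, 353, 22]);
translate([32, 0, 650]) cube([710, 353, 22]);
translate([32, 0, 975]) cube([710, 353, 22]);
translate([32, 0, 1300]) cube([710, 353, 22]);
translate([32, 0, 1625]) cube([710, 353, 22]);


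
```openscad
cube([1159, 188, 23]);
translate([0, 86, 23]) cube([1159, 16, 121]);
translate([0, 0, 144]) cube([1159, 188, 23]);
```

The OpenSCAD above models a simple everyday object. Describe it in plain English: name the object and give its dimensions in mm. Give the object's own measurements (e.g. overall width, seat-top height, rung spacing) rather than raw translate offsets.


An I-beam lying along x, 1159 mm long. Overall section height 167 mm. Two flanges 188 mm wide (y) and 23 mm thick, one on the floor and one at the top; a web 16 mm thick runs between them, centred on the flange width.


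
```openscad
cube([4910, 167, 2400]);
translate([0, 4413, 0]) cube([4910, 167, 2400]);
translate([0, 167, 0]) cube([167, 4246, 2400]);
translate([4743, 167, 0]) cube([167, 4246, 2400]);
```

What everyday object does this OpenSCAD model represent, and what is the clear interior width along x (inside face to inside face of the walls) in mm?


A house (or room) frame. The interior width is 4576 mm.

Four 2400 mm walls enclosing a rectangle with no floor or roof — a room or house frame. Outside width is 4910 mm and wall thickness is 167 mm, so the interior width is 4910 − 2 × 167 = 4576 mm.


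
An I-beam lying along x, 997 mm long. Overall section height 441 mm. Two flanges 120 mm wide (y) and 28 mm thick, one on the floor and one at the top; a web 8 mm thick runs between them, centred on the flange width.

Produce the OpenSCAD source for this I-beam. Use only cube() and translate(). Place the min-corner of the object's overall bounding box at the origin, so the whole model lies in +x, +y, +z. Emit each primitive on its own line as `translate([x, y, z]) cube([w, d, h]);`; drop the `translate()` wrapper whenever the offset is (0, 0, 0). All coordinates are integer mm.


cube([997, 120, 28]);
translate([0, 56, 28]) cube([997, 8, 385]);
translate([0, 0, 413]) cube([997, 120, 28]);


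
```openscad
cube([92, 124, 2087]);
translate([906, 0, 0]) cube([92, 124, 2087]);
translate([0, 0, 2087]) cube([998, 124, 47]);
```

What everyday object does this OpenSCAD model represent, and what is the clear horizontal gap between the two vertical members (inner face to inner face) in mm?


A door frame. The clear opening width is 814 mm.

Two 2087 mm tall posts with a header on top — a door frame. The left jamb is 92 mm wide at x = 0; the right jamb starts at x = 906. The clear opening is 906 − 92 = 814 mm.


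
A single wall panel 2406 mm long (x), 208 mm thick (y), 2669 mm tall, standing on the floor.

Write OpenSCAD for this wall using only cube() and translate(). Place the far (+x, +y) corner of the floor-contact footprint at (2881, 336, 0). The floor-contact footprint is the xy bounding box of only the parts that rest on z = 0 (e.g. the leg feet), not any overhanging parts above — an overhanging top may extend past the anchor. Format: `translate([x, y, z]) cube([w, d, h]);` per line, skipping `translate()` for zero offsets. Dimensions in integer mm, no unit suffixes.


translate([475, 128, 0]) cube([2406, 208, 2669]);


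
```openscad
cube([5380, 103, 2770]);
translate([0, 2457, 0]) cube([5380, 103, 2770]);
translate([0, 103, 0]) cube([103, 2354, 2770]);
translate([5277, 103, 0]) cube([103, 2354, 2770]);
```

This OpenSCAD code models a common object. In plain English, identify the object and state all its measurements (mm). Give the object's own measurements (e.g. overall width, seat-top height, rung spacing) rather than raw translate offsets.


The wall frame of a small rectangular building: four walls, each 2770 mm tall and 103 mm thick, enclosing a footprint 5380 mm (x) by 2560 mm (y) outside-to-outside, with no floor or roof. The front and back walls (the −y and +y sides) span the full width; the two side walls fit between them.


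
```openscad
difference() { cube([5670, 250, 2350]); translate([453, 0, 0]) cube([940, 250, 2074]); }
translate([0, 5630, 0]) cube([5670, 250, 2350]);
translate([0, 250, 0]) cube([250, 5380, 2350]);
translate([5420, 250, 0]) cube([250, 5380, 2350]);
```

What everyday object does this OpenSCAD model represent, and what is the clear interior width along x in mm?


A single room. The interior width is 5170 mm.

Four walls enclosing a rectangle with a door in the front wall — a room. Outside width 5670 minus two 250 mm walls gives 5170 mm.


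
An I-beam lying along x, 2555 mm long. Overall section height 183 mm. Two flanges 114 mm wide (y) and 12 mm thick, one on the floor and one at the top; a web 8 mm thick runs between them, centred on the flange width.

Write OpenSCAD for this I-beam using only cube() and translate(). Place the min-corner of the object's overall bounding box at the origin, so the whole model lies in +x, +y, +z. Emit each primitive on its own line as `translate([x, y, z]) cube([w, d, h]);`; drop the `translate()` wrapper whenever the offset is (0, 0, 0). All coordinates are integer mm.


cube([2555, 114, 12]);
translate([0, 53, 12]) cube([2555, 8, 159]);
translate([0, 0, 171]) cube([2555, 114, 12]);


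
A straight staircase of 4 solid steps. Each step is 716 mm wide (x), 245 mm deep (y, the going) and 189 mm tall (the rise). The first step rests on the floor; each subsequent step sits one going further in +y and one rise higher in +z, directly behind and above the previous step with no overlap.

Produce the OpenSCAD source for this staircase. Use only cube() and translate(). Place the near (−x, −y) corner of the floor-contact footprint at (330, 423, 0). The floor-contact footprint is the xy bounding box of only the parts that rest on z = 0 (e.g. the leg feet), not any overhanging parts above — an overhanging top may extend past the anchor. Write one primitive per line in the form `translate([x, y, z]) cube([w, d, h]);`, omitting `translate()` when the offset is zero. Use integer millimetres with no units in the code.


translate([330, 423, 0]) cube([716, 245, 189]);
translate([330, 668, 189]) cube([716, 245, 189]);
translate([330, 913, 378]) cube([716, 245, 189]);
translate([330, 1158, 567]) cube([716, 245, 189]);


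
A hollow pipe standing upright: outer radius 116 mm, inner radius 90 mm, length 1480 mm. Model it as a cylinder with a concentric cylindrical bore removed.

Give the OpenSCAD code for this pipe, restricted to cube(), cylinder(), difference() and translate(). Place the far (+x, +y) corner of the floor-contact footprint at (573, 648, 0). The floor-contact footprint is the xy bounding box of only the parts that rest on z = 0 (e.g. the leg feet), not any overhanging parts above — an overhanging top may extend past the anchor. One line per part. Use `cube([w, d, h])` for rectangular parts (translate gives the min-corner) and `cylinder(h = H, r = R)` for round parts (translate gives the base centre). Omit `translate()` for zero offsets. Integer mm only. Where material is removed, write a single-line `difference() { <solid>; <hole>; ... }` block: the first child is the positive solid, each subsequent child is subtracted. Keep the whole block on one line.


difference() { translate([457, 532, 0]) cylinder(h = 1480, r = 116); translate([457, 532, 0]) cylinder(h = 1480, r = 90); }


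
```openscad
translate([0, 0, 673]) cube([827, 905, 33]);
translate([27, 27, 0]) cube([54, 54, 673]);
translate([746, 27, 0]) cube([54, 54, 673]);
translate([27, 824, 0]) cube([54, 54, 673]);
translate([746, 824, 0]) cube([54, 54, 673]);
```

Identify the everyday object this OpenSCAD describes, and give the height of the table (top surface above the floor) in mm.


A table. The table height is 706 mm.

A 827×905×33 slab sits at z = 673 on four 54 mm square posts — a table. The top surface is at 673 + 33 = 706 mm.


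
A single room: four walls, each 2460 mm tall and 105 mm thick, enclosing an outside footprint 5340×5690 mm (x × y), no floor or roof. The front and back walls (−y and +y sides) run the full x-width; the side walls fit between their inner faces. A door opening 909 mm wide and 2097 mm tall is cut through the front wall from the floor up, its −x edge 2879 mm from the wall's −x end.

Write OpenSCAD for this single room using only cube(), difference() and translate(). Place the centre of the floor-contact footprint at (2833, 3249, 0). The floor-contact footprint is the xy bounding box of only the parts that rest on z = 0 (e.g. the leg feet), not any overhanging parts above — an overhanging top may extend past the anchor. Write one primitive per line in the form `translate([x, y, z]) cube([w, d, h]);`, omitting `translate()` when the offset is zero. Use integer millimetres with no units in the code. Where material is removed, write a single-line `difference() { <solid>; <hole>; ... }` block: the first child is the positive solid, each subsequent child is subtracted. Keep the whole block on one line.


difference() { translate([163, 404, 0]) cube([5340, 105, 2460]); translate([3042, 404, 0]) cube([909, 105, 2097]); }
translate([163, 5989, 0]) cube([5340, 105, 2460]);
translate([163, 509, 0]) cube([105, 5480, 2460]);
translate([5398, 509, 0]) cube([105, 5480, 2460]);


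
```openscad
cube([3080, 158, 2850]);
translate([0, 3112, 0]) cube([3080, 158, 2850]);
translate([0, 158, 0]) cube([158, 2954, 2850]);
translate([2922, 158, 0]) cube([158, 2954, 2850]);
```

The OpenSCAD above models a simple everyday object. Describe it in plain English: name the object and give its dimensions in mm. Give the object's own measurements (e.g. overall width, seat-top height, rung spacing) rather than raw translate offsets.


The wall frame of a small rectangular building: four walls, each 2850 mm tall and 158 mm thick, enclosing a footprint 3080 mm (x) by 3270 mm (y) outside-to-outside, with no floor or roof. The front and back walls (the −y and +y sides) span the full width; the two side walls fit between them.


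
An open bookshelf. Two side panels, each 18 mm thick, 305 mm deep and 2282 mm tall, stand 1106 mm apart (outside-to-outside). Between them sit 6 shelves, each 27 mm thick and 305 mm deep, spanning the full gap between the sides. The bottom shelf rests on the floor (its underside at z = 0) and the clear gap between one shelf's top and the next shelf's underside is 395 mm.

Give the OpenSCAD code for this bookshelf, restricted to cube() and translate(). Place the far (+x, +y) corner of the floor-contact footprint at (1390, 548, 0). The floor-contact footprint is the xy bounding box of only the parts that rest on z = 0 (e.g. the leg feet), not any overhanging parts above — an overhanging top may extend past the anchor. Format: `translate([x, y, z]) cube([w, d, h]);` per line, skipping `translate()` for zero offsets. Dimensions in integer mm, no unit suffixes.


translate([284, 243, 0]) cube([18, 305, 2282]);
translate([1372, 243, 0]) cube([18, 305, 2282]);
translate([302, 243, 0]) cube([1070, 305, 27]);
translate([302, 243, 422]) cube([1070, 305, 27]);
translate([302, 243, 844]) cube([1070, 305, 27]);
translate([302, 243, 1266]) cube([1070, 305, 27]);
translate([302, 243, 1688]) cube([1070, 305, 27]);
translate([302, 243, 2110]) cube([1070, 305, 27]);


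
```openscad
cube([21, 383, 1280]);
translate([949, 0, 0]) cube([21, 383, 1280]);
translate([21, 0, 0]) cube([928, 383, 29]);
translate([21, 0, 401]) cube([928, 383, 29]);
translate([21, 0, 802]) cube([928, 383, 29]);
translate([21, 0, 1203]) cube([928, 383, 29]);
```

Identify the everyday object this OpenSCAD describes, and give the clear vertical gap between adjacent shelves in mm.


A bookshelf. The clear shelf gap is 372 mm.

Two tall side panels with 4 horizontal boards between them — a bookshelf. The first two shelf undersides are at z = 0 and z = 401; with shelf thickness 29, the clear gap is 401 − 0 − 29 = 372 mm.


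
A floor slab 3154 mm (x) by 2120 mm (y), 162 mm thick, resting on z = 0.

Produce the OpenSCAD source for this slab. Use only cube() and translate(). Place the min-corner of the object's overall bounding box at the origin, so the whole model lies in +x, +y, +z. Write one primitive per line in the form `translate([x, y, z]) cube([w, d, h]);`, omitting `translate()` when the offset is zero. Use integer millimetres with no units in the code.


cube([3154, 2120, 162]);


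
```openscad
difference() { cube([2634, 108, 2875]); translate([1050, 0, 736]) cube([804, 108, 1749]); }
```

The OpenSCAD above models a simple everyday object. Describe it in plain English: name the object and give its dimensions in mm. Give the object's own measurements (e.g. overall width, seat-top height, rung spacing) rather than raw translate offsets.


A wall 2634 mm long (x), 108 mm thick (y), 2875 mm tall, with a rectangular window opening cut through it. The opening is 804 mm wide and 1749 mm tall; its sill is at z = 736 mm and its near (−x) edge is 1050 mm from the wall's −x end. The opening passes through the full wall thickness.


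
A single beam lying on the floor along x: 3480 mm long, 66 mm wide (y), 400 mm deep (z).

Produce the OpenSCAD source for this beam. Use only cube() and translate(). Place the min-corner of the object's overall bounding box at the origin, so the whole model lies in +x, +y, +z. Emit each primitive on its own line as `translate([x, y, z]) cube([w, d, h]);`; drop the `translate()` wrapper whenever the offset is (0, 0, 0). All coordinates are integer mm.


cube([3480, 66, 400]);


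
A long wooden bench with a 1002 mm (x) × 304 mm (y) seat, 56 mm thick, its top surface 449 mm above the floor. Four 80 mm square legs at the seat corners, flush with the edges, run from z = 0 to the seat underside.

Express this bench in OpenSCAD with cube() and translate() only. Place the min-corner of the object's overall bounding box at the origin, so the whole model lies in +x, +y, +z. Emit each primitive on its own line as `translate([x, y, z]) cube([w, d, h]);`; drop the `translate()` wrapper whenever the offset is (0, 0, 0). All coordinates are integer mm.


// leg_h = 449 − 56 = 393
translate([0, 0, 393]) cube([1002, 304, 56]);
cube([80, 80, 393]);
translate([0, 224, 0]) cube([80, 80, 393]);
translate([922, 0, 0]) cube([80, 80, 393]);
translate([922, 224, 0]) cube([80, 80, 393]);


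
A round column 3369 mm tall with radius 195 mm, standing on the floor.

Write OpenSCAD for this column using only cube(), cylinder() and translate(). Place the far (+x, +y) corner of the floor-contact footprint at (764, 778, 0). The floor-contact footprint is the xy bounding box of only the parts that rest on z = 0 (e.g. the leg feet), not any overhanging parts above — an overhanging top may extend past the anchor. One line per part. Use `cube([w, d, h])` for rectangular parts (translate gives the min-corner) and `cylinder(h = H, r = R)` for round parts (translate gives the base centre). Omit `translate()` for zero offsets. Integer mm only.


translate([569, 583, 0]) cylinder(h = 3369, r = 195);


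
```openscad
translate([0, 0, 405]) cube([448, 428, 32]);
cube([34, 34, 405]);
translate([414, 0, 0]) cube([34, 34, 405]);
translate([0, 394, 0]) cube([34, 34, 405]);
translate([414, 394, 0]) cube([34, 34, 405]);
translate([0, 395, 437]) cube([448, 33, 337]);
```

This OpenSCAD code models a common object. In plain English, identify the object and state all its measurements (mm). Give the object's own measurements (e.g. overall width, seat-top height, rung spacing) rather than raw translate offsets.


A chair. The seat is a 448×428×32 mm slab with its top at z = 437 mm, on four 34×34 mm corner legs (flush with the seat edges, standing on z = 0). A flat backrest 33 mm thick, 337 mm tall, spans the full seat width and rises from the seat top along its +y edge, rear face flush with the rear of the seat.


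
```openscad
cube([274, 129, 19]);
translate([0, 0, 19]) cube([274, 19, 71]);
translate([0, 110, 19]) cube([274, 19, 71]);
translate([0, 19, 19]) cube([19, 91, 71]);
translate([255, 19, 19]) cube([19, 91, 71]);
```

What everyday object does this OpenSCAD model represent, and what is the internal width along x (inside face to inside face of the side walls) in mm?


An open box. The internal width is 236 mm.

A 274×129 base slab with four walls standing on it — an open box. The base is 274 mm wide and the walls are 19 mm thick, so the internal width is 274 − 2 × 19 = 236 mm.


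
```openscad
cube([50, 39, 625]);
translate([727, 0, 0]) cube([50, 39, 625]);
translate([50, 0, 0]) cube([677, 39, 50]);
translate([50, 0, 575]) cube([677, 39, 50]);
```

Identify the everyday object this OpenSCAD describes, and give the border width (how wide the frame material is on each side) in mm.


A picture frame. The border width is 50 mm.

Four thin pieces enclosing a rectangular opening — a picture frame. The two full-height stiles are 625 mm tall; the top rail sits at z = 575 and is 50 mm tall, so the border above the opening is 625 − 575 = 50 mm, matching the stile x-width.


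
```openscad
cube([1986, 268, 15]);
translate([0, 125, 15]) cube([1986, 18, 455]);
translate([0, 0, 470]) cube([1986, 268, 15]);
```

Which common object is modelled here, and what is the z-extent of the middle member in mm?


An I-beam. The web height is 455 mm.

Two wide flanges with a thin centred web — an I-beam. Overall 485 mm minus two 15 mm flanges gives a web of 485 − 2·15 = 455 mm.


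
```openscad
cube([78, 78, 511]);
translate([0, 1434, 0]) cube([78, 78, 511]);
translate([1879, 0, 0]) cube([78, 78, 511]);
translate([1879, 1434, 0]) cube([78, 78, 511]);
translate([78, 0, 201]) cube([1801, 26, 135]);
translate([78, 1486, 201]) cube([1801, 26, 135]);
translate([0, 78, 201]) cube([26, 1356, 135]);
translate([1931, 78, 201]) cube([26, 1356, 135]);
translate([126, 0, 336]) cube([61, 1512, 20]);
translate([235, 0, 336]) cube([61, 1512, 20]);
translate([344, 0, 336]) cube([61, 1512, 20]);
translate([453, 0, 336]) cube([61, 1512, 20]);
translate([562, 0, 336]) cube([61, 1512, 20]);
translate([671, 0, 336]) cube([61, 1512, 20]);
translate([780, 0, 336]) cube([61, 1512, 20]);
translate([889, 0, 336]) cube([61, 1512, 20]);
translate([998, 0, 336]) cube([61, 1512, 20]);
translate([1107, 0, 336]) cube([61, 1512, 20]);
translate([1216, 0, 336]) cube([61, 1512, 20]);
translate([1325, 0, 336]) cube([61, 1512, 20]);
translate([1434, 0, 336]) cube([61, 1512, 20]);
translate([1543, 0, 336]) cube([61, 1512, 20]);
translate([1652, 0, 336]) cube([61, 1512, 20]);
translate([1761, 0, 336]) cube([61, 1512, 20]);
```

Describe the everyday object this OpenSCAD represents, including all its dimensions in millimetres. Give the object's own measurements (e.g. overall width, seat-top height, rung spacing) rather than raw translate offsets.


A bed frame 1957 mm long (x) by 1512 mm wide (y). Four 78×78 mm corner posts, 511 mm tall, at the corners of the footprint. Four rails of 26 mm thickness and 135 mm height run between adjacent posts with their undersides at z = 201 mm, their outer faces flush with the outside of the frame (the two x-running rails run between the posts' inner faces; the two y-running rails run between the posts' inner faces). 16 slats, each 61 mm wide (x) and 20 mm thick, lie across the top of the two x-running rails, running the full 1512 mm width of the frame in y; along x they sit between the end posts with a 48 mm gap after the −x posts and between neighbouring slats, leaving 57 mm before the +x posts.


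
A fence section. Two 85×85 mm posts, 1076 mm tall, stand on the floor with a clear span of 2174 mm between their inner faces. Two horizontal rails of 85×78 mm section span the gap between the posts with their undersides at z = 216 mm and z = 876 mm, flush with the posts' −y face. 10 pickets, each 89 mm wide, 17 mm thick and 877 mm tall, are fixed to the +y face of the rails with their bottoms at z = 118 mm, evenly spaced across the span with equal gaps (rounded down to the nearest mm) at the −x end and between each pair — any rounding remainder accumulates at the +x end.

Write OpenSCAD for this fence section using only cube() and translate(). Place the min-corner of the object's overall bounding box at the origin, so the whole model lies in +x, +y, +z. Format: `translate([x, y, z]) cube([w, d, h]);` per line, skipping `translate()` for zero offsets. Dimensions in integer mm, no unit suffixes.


cube([85, 85, 1076]);
translate([2259, 0, 0]) cube([85, 85, 1076]);
translate([85, 0, 216]) cube([2174, 85, 78]);
translate([85, 0, 876]) cube([2174, 85, 78]);
translate([201, 85, 118]) cube([89, 17, 877]);
translate([406, 85, 118]) cube([89, 17, 877]);
translate([611, 85, 118]) cube([89, 17, 877]);
translate([816, 85, 118]) cube([89, 17, 877]);
translate([1021, 85, 118]) cube([89, 17, 877]);
translate([1226, 85, 118]) cube([89, 17, 877]);
translate([1431, 85, 118]) cube([89, 17, 877]);
translate([1636, 85, 118]) cube([89, 17, 877]);
translate([1841, 85, 118]) cube([89, 17, 877]);
translate([2046, 85, 118]) cube([89, 17, 877]);


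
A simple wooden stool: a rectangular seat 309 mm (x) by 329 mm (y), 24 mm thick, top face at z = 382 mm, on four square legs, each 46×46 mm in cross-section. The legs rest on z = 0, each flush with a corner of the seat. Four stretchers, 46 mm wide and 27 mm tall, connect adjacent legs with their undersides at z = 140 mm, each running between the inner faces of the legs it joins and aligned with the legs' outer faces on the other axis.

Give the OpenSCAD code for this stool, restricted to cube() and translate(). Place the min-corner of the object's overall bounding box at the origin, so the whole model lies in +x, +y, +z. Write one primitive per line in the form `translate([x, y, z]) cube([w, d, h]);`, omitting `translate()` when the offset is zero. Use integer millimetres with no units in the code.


// leg_h = 382 - 24 = 358
// stretcher span = 309 - 2*46 = 217
translate([0, 0, 358]) cube([309, 329, 24]);
cube([46, 46, 358]);
translate([263, 0, 0]) cube([46, 46, 358]);
translate([0, 283, 0]) cube([46, 46, 358]);
translate([263, 283, 0]) cube([46, 46, 358]);
translate([46, 0, 140]) cube([217, 46, 27]);
translate([46, 283, 140]) cube([217, 46, 27]);
translate([0, 46, 140]) cube([46, 237, 27]);
translate([263, 46, 140]) cube([46, 237, 27]);


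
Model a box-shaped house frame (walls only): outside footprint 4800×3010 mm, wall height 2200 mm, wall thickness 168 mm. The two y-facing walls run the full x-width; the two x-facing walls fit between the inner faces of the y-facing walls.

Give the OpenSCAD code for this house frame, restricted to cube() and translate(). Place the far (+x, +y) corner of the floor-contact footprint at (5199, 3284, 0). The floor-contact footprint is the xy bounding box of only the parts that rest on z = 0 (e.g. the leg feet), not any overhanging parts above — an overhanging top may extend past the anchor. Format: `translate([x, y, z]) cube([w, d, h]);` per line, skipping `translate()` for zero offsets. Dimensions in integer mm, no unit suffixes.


translate([399, 274, 0]) cube([4800, 168, 2200]);
translate([399, 3116, 0]) cube([4800, 168, 2200]);
translate([399, 442, 0]) cube([168, 2674, 2200]);
translate([5031, 442, 0]) cube([168, 2674, 2200]);


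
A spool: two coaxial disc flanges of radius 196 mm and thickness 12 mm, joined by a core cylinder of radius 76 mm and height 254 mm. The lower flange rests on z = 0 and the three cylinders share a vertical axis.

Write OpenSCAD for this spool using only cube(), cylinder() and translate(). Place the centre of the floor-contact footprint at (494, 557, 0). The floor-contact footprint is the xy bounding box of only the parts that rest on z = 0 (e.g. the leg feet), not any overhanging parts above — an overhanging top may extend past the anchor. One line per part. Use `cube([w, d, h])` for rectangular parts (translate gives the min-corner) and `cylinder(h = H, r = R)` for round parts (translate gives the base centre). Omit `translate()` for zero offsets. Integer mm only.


translate([494, 557, 0]) cylinder(h = 12, r = 196);
translate([494, 557, 12]) cylinder(h = 254, r = 76);
translate([494, 557, 266]) cylinder(h = 12, r = 196);


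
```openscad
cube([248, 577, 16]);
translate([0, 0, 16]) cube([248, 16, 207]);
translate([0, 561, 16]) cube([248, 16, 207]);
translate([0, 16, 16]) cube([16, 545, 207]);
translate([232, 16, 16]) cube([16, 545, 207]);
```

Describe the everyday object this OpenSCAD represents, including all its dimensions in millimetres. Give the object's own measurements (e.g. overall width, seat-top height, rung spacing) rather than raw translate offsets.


An open-topped rectangular box: outside dimensions 248×577×223 mm, with a uniform wall and base thickness of 16 mm. The base is a full 248×577 slab on the floor; four walls sit on top of the base. The front and back walls (the −y and +y sides) span the full width; the two side walls fit between them.


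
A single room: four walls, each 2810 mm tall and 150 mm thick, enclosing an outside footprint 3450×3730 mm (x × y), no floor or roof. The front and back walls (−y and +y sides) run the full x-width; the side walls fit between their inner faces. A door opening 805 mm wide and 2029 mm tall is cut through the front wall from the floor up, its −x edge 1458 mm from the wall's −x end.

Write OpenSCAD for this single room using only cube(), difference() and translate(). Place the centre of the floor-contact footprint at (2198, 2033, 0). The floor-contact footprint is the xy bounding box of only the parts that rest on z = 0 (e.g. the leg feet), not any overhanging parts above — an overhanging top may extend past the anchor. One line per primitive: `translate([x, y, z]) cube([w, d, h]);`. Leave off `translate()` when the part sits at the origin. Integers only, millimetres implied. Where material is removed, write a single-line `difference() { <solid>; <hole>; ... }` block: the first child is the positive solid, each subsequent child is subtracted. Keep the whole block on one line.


difference() { translate([473, 168, 0]) cube([3450, 150, 2810]); translate([1931, 168, 0]) cube([805, 150, 2029]); }
translate([473, 3748, 0]) cube([3450, 150, 2810]);
translate([473, 318, 0]) cube([150, 3430, 2810]);
translate([3773, 318, 0]) cube([150, 3430, 2810]);


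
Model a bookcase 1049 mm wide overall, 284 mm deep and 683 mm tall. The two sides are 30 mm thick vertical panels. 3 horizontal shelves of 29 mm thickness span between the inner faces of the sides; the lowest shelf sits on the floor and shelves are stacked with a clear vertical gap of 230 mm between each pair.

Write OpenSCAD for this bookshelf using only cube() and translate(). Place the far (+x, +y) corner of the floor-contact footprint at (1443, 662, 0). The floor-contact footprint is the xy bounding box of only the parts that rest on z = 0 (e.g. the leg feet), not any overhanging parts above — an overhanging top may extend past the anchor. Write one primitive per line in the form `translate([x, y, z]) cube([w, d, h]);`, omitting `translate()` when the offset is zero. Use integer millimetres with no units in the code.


translate([394, 378, 0]) cube([30, 284, 683]);
translate([1413, 378, 0]) cube([30, 284, 683]);
translate([424, 378, 0]) cube([989, 284, 29]);
translate([424, 378, 259]) cube([989, 284, 29]);
translate([424, 378, 518]) cube([989, 284, 29]);


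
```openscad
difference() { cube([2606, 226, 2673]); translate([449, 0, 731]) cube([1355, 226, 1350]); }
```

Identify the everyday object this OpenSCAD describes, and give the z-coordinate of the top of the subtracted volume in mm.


A wall with a window opening. The window head height is 2081 mm.

A wall with a rectangular opening subtracted — a window. Sill at z = 731, opening 1350 mm tall, so the head is at 731 + 1350 = 2081 mm.


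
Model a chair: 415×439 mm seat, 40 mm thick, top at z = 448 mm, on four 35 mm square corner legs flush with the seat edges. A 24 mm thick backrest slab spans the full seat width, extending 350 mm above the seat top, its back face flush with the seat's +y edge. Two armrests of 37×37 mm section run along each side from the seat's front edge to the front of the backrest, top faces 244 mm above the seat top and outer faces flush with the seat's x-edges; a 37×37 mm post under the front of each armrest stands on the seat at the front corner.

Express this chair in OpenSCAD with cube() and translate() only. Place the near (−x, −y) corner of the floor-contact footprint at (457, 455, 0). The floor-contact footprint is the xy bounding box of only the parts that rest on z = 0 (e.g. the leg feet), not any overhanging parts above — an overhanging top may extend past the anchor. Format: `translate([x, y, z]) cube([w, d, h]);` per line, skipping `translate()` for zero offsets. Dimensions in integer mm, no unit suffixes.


// leg_h = 448 - 40 = 408
// arm post h = 244 - 37 = 207
translate([457, 455, 408]) cube([415, 439, 40]);
translate([457, 455, 0]) cube([35, 35, 408]);
translate([837, 455, 0]) cube([35, 35, 408]);
translate([457, 859, 0]) cube([35, 35, 408]);
translate([837, 859, 0]) cube([35, 35, 408]);
translate([457, 870, 448]) cube([415, 24, 350]);
translate([457, 455, 655]) cube([37, 415, 37]);
translate([835, 455, 655]) cube([37, 415, 37]);
translate([457, 455, 448]) cube([37, 37, 207]);
translate([835, 455, 448]) cube([37, 37, 207]);


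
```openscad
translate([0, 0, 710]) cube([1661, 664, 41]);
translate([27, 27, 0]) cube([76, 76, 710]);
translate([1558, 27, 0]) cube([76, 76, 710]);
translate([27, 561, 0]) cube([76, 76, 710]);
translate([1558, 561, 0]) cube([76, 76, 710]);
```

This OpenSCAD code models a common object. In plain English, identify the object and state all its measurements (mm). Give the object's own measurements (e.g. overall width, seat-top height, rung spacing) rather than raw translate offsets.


A rectangular dining table. The top is 1661×664×41 mm with its upper surface at z = 751 mm. It stands on four 76×76 mm square legs, each inset 27 mm from the nearest pair of top edges, running from the floor to the underside of the top.


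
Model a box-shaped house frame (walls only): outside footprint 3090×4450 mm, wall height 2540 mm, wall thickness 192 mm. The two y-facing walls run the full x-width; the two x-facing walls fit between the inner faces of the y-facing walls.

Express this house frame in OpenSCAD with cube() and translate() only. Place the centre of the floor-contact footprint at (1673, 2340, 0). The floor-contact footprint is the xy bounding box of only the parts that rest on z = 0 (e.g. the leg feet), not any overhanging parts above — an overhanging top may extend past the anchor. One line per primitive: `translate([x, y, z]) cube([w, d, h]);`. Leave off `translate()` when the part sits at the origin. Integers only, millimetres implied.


translate([128, 115, 0]) cube([3090, 192, 2540]);
translate([128, 4373, 0]) cube([3090, 192, 2540]);
translate([128, 307, 0]) cube([192, 4066, 2540]);
translate([3026, 307, 0]) cube([192, 4066, 2540]);


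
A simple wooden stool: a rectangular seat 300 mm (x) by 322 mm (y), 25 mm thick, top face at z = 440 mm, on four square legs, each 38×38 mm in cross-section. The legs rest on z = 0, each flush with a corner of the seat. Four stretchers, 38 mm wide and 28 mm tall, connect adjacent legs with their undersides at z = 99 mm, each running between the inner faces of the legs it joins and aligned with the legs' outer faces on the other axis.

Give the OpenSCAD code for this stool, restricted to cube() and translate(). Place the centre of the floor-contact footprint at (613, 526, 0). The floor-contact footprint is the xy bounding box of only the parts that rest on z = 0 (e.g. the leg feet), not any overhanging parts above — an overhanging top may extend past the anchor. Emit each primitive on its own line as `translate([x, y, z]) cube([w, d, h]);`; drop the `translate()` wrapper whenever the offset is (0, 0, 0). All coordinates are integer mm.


// leg_h = 440 - 25 = 415
// stretcher span = 300 - 2*38 = 224
translate([463, 365, 415]) cube([300, 322, 25]);
translate([463, 365, 0]) cube([38, 38, 415]);
translate([725, 365, 0]) cube([38, 38, 415]);
translate([463, 649, 0]) cube([38, 38, 415]);
translate([725, 649, 0]) cube([38, 38, 415]);
translate([501, 365, 99]) cube([224, 38, 28]);
translate([501, 649, 99]) cube([224, 38, 28]);
translate([463, 403, 99]) cube([38, 246, 28]);
translate([725, 403, 99]) cube([38, 246, 28]);


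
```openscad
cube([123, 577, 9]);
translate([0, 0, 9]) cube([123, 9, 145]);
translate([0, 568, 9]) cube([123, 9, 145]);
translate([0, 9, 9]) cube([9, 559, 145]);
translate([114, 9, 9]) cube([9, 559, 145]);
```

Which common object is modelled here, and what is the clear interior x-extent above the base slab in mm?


An open box. The internal width is 105 mm.

A 123×577 base slab with four walls standing on it — an open box. The base is 123 mm wide and the walls are 9 mm thick, so the internal width is 123 − 2 × 9 = 105 mm.


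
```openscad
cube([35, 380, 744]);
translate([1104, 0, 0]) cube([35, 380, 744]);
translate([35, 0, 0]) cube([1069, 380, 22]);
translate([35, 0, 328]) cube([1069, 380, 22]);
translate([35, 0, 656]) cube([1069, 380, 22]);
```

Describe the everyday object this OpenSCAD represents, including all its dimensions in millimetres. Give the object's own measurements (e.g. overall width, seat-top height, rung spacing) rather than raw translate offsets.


An open bookshelf. Two side panels, each 35 mm thick, 380 mm deep and 744 mm tall, stand 1139 mm apart (outside-to-outside). Between them sit 3 shelves, each 22 mm thick and 380 mm deep, spanning the full gap between the sides. The bottom shelf rests on the floor (its underside at z = 0) and the clear gap between one shelf's top and the next shelf's underside is 306 mm.


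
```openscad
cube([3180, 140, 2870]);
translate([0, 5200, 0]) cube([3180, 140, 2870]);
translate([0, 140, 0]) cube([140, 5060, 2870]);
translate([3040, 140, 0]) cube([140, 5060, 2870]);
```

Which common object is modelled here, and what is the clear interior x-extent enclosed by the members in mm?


A house (or room) frame. The interior width is 2900 mm.

Four 2870 mm walls enclosing a rectangle with no floor or roof — a room or house frame. Outside width is 3180 mm and wall thickness is 140 mm, so the interior width is 3180 − 2 × 140 = 2900 mm.


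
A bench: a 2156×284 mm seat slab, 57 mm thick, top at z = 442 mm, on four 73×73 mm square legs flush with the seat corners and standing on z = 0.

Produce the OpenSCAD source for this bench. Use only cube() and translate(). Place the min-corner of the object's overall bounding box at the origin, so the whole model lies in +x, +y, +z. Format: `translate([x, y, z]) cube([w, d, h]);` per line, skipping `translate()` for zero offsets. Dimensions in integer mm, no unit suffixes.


translate([0, 0, 385]) cube([2156, 284, 57]);
cube([73, 73, 385]);
translate([0, 211, 0]) cube([73, 73, 385]);
translate([2083, 0, 0]) cube([73, 73, 385]);
translate([2083, 211, 0]) cube([73, 73, 385]);
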